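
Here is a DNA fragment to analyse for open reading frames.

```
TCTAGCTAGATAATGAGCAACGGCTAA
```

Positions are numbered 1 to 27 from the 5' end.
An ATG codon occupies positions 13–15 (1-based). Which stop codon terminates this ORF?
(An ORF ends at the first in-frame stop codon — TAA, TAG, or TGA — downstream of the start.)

TAA

Codons from position 13: ATG (13–15), AGC (16–18), AAC (19–21), GGC (22–24), TAA (25–27).
The first in-frame stop codon is TAA.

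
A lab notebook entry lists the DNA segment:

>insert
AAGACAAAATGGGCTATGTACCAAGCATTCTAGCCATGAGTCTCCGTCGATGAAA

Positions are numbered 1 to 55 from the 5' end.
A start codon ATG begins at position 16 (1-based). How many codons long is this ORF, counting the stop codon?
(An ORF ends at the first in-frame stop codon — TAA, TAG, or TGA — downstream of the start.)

6

Codons from position 16: ATG (16–18), TAC (19–21), CAA (22–24), GCA (25–27), TTC (28–30), TAG (31–33).
TAG is the first in-frame stop; that's 6 codons including the stop.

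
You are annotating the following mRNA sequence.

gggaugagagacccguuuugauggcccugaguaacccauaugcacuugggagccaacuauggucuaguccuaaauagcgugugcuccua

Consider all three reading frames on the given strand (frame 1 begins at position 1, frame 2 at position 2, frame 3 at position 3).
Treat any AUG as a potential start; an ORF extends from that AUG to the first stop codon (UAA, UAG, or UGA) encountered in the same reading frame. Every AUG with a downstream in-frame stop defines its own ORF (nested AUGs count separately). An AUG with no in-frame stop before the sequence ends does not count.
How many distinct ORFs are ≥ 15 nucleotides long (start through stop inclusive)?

2

Frame 1: GGG AUG AGA GAC CCG UUU UGA UGG CCC UGA GUA ACC CAU AUG CAC UUG GGA GCC AAC UAU GGU CUA GUC CUA AAU AGC GUG UGC UCC — AUG at 4, stop UGA at 19 → 18 nt.
Frame 2: GGA UGA GAG ACC CGU UUU GAU GGC CCU GAG UAA CCC AUA UGC ACU UGG GAG CCA ACU AUG GUC UAG UCC UAA AUA GCG UGU GCU CCU — AUG at 59, stop UAG at 65 → 9 nt.
Frame 3: GAU GAG AGA CCC GUU UUG AUG GCC CUG AGU AAC CCA UAU GCA CUU GGG AGC CAA CUA UGG UCU AGU CCU AAA UAG CGU GUG CUC CUA — AUG at 21, stop UAG at 75 → 57 nt.
ORFs ≥ 15 nucleotides: frame 1 4–21 (18 nucleotides), frame 3 21–77 (57 nucleotides). Count = 2.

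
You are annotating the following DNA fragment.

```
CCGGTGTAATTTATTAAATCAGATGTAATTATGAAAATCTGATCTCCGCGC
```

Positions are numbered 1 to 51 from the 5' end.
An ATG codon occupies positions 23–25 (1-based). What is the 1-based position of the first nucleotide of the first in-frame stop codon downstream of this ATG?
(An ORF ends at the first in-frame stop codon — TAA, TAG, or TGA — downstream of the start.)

26

Codons from position 23: ATG (23–25), TAA (26–28).
TAA is a stop codon; it begins at position 26.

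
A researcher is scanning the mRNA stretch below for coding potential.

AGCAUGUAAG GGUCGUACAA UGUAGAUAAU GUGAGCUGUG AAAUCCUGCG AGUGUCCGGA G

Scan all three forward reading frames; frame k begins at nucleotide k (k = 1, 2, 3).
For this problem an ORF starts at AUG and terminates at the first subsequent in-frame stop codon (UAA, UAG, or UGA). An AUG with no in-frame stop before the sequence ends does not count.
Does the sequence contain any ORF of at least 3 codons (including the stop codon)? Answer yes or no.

Frame 1: AGC AUG UAA GGG UCG UAC AAU GUA GAU AAU GUG AGC UGU GAA AUC CUG CGA GUG UCC GGA — AUG at 4, stop UAA at 7 → 6 nt.
Frame 2: GCA UGU AAG GGU CGU ACA AUG UAG AUA AUG UGA GCU GUG AAA UCC UGC GAG UGU CCG GAG — AUG at 20, stop UAG at 23 → 6 nt; AUG at 29, stop UGA at 32 → 6 nt.
Frame 3: CAU GUA AGG GUC GUA CAA UGU AGA UAA UGU GAG CUG UGA AAU CCU GCG AGU GUC CGG — no AUG→stop ORF.
Largest ORF found is 2 codons < 3, so no.

no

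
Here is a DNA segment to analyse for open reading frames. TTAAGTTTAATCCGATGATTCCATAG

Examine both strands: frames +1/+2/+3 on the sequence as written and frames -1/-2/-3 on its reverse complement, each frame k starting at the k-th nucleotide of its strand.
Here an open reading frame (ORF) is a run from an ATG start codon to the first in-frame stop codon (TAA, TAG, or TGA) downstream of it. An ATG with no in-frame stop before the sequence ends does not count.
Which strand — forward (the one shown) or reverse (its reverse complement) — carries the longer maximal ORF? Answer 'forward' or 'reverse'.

reverse

Reverse complement (5'→3'): CTATGGAATCATCGGATTAAACTTAA
Frame +1: TTA AGT TTA ATC CGA TGA TTC CAT — no ATG→stop ORF.
Frame +2: TAA GTT TAA TCC GAT GAT TCC ATA — no ATG→stop ORF.
Frame +3: AAG TTT AAT CCG ATG ATT CCA TAG — ATG at 15, stop TAG at 24 → 12 nt.
Frame -1: CTA TGG AAT CAT CGG ATT AAA CTT — no ATG→stop ORF.
Frame -2: TAT GGA ATC ATC GGA TTA AAC TTA — no ATG→stop ORF.
Frame -3: ATG GAA TCA TCG GAT TAA ACT TAA — ATG at 3, stop TAA at 18 → 18 nt.
Forward-strand max 12 nt; reverse-strand max 18 nt. The reverse strand has the longer ORF.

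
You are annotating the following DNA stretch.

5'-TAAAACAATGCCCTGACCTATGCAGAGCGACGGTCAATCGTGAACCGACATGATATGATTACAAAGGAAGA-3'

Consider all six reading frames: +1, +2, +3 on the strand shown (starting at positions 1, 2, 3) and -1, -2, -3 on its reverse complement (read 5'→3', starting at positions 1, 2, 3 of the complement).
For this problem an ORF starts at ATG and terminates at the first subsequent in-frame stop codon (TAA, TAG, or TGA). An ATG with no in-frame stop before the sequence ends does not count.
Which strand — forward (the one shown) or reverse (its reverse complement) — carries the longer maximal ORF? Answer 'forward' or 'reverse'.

forward

Reverse complement (5'→3'): TCTTCCTTTGTAATCATATCATGTCGGTTCACGATTGACCGTCGCTCTGCATAGGTCAGGGCATTGTTTTA
Frame +1: TAA AAC AAT GCC CTG ACC TAT GCA GAG CGA CGG TCA ATC GTG AAC CGA CAT GAT ATG ATT ACA AAG GAA — no ATG→stop ORF.
Frame +2: AAA ACA ATG CCC TGA CCT ATG CAG AGC GAC GGT CAA TCG TGA ACC GAC ATG ATA TGA TTA CAA AGG AAG — ATG at 8, stop TGA at 14 → 9 nt; ATG at 20, stop TGA at 41 → 24 nt; ATG at 50, stop TGA at 56 → 9 nt.
Frame +3: AAA CAA TGC CCT GAC CTA TGC AGA GCG ACG GTC AAT CGT GAA CCG ACA TGA TAT GAT TAC AAA GGA AGA — no ATG→stop ORF.
Frame -1: TCT TCC TTT GTA ATC ATA TCA TGT CGG TTC ACG ATT GAC CGT CGC TCT GCA TAG GTC AGG GCA TTG TTT — no ATG→stop ORF.
Frame -2: CTT CCT TTG TAA TCA TAT CAT GTC GGT TCA CGA TTG ACC GTC GCT CTG CAT AGG TCA GGG CAT TGT TTT — no ATG→stop ORF.
Frame -3: TTC CTT TGT AAT CAT ATC ATG TCG GTT CAC GAT TGA CCG TCG CTC TGC ATA GGT CAG GGC ATT GTT TTA — ATG at 21, stop TGA at 36 → 18 nt.
Forward-strand max 24 nt; reverse-strand max 18 nt. The forward strand has the longer ORF.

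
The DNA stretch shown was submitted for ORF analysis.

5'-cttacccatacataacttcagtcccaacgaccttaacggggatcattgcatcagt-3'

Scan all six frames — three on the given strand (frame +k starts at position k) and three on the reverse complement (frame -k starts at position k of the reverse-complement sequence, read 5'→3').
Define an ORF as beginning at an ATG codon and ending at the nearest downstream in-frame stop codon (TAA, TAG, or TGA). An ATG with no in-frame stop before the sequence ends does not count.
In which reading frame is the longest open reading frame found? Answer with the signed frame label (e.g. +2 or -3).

-1

Reverse complement (5'→3'): ACTGATGCAATGATCCCCGTTAAGGTCGTTGGGACTGAAGTTATGTATGGGTAAG
Frame +1: CTT ACC CAT ACA TAA CTT CAG TCC CAA CGA CCT TAA CGG GGA TCA TTG CAT CAG — no ATG→stop ORF.
Frame +2: TTA CCC ATA CAT AAC TTC AGT CCC AAC GAC CTT AAC GGG GAT CAT TGC ATC AGT — no ATG→stop ORF.
Frame +3: TAC CCA TAC ATA ACT TCA GTC CCA ACG ACC TTA ACG GGG ATC ATT GCA TCA — no ATG→stop ORF.
Frame -1: ACT GAT GCA ATG ATC CCC GTT AAG GTC GTT GGG ACT GAA GTT ATG TAT GGG TAA — ATG at 10, stop TAA at 52 → 45 nt; ATG at 43, stop TAA at 52 → 12 nt.
Frame -2: CTG ATG CAA TGA TCC CCG TTA AGG TCG TTG GGA CTG AAG TTA TGT ATG GGT AAG — ATG at 5, stop TGA at 11 → 9 nt.
Frame -3: TGA TGC AAT GAT CCC CGT TAA GGT CGT TGG GAC TGA AGT TAT GTA TGG GTA — no ATG→stop ORF.
Longest ORF is 45 nt in frame -1 (positions 10–54).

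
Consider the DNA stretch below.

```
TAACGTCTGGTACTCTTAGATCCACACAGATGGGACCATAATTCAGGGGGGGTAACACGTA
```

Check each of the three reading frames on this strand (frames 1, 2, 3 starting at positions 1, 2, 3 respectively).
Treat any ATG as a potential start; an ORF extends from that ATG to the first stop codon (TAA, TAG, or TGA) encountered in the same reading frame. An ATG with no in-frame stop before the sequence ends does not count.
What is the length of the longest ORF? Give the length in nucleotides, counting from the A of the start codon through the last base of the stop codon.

Frame 1: TAA CGT CTG GTA CTC TTA GAT CCA CAC AGA TGG GAC CAT AAT TCA GGG GGG GTA ACA CGT — no ATG→stop ORF.
Frame 2: AAC GTC TGG TAC TCT TAG ATC CAC ACA GAT GGG ACC ATA ATT CAG GGG GGG TAA CAC GTA — no ATG→stop ORF.
Frame 3: ACG TCT GGT ACT CTT AGA TCC ACA CAG ATG GGA CCA TAA TTC AGG GGG GGT AAC ACG — ATG at 30, stop TAA at 39 → 12 nt.
Longest: frame 3, positions 30–41, 12 nt = 4 codons = 3 aa. → 12 nucleotides.

12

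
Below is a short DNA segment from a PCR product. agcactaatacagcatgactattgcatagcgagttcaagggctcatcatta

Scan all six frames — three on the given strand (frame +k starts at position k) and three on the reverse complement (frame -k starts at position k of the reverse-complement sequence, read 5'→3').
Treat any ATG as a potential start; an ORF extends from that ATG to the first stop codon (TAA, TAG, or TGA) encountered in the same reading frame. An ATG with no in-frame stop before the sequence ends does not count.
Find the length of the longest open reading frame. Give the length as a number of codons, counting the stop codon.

5

Reverse complement (5'→3'): TAATGATGAGCCCTTGAACTCGCTATGCAATAGTCATGCTGTATTAGTGCT
Frame +1: AGC ACT AAT ACA GCA TGA CTA TTG CAT AGC GAG TTC AAG GGC TCA TCA TTA — no ATG→stop ORF.
Frame +2: GCA CTA ATA CAG CAT GAC TAT TGC ATA GCG AGT TCA AGG GCT CAT CAT — no ATG→stop ORF.
Frame +3: CAC TAA TAC AGC ATG ACT ATT GCA TAG CGA GTT CAA GGG CTC ATC ATT — ATG at 15, stop TAG at 27 → 15 nt.
Frame -1: TAA TGA TGA GCC CTT GAA CTC GCT ATG CAA TAG TCA TGC TGT ATT AGT GCT — ATG at 25, stop TAG at 31 → 9 nt.
Frame -2: AAT GAT GAG CCC TTG AAC TCG CTA TGC AAT AGT CAT GCT GTA TTA GTG — no ATG→stop ORF.
Frame -3: ATG ATG AGC CCT TGA ACT CGC TAT GCA ATA GTC ATG CTG TAT TAG TGC — ATG at 3, stop TGA at 15 → 15 nt; ATG at 6, stop TGA at 15 → 12 nt; ATG at 36, stop TAG at 45 → 12 nt.
Longest: frame +3, positions 15–29, 15 nt = 5 codons = 4 aa. → 5 codons.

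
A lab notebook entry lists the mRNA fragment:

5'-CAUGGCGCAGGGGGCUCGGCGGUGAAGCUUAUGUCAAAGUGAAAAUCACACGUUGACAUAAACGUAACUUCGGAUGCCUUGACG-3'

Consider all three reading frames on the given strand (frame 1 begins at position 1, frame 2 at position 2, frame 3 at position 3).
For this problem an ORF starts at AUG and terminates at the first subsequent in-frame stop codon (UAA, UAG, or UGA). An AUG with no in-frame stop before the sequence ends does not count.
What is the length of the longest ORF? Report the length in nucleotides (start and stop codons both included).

Frame 1: CAU GGC GCA GGG GGC UCG GCG GUG AAG CUU AUG UCA AAG UGA AAA UCA CAC GUU GAC AUA AAC GUA ACU UCG GAU GCC UUG ACG — AUG at 31, stop UGA at 40 → 12 nt.
Frame 2: AUG GCG CAG GGG GCU CGG CGG UGA AGC UUA UGU CAA AGU GAA AAU CAC ACG UUG ACA UAA ACG UAA CUU CGG AUG CCU UGA — AUG at 2, stop UGA at 23 → 24 nt; AUG at 74, stop UGA at 80 → 9 nt.
Frame 3: UGG CGC AGG GGG CUC GGC GGU GAA GCU UAU GUC AAA GUG AAA AUC ACA CGU UGA CAU AAA CGU AAC UUC GGA UGC CUU GAC — no AUG→stop ORF.
Longest: frame 2, positions 2–25, 24 nt = 8 codons = 7 aa. → 24 nucleotides.

24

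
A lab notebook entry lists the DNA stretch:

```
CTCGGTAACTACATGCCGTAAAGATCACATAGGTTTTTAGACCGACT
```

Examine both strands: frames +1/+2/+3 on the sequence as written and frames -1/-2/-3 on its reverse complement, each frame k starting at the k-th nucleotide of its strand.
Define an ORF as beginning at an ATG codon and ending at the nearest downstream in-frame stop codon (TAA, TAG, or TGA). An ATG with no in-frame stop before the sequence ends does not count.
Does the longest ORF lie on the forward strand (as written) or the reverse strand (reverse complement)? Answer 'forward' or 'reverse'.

Reverse complement (5'→3'): AGTCGGTCTAAAAACCTATGTGATCTTTACGGCATGTAGTTACCGAG
Frame +1: CTC GGT AAC TAC ATG CCG TAA AGA TCA CAT AGG TTT TTA GAC CGA — ATG at 13, stop TAA at 19 → 9 nt.
Frame +2: TCG GTA ACT ACA TGC CGT AAA GAT CAC ATA GGT TTT TAG ACC GAC — no ATG→stop ORF.
Frame +3: CGG TAA CTA CAT GCC GTA AAG ATC ACA TAG GTT TTT AGA CCG ACT — no ATG→stop ORF.
Frame -1: AGT CGG TCT AAA AAC CTA TGT GAT CTT TAC GGC ATG TAG TTA CCG — ATG at 34, stop TAG at 37 → 6 nt.
Frame -2: GTC GGT CTA AAA ACC TAT GTG ATC TTT ACG GCA TGT AGT TAC CGA — no ATG→stop ORF.
Frame -3: TCG GTC TAA AAA CCT ATG TGA TCT TTA CGG CAT GTA GTT ACC GAG — ATG at 18, stop TGA at 21 → 6 nt.
Forward-strand max 9 nt; reverse-strand max 6 nt. The forward strand has the longer ORF.

forward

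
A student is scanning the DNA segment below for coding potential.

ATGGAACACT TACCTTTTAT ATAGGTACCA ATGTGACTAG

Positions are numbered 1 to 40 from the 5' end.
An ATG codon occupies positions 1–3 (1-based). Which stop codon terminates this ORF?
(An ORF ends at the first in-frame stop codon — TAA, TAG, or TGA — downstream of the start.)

Codons from position 1: ATG (1–3), GAA (4–6), CAC (7–9), TTA (10–12), CCT (13–15), TTT (16–18), ATA (19–21), TAG (22–24).
The first in-frame stop codon is TAG.

TAG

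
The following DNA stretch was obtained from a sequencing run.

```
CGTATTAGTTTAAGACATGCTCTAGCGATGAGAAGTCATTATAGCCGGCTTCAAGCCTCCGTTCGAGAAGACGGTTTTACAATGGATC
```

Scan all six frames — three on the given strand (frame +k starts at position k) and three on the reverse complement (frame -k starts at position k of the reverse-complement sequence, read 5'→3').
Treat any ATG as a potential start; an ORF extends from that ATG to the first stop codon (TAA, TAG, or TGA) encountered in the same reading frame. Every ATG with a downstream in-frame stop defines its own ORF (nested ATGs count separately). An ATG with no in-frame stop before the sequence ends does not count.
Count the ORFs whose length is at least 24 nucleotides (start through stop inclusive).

Reverse complement (5'→3'): GATCCATTGTAAAACCGTCTTCTCGAACGGAGGCTTGAAGCCGGCTATAATGACTTCTCATCGCTAGAGCATGTCTTAAACTAATACG
Frame +1: CGT ATT AGT TTA AGA CAT GCT CTA GCG ATG AGA AGT CAT TAT AGC CGG CTT CAA GCC TCC GTT CGA GAA GAC GGT TTT ACA ATG GAT — no ATG→stop ORF.
Frame +2: GTA TTA GTT TAA GAC ATG CTC TAG CGA TGA GAA GTC ATT ATA GCC GGC TTC AAG CCT CCG TTC GAG AAG ACG GTT TTA CAA TGG ATC — ATG at 17, stop TAG at 23 → 9 nt.
Frame +3: TAT TAG TTT AAG ACA TGC TCT AGC GAT GAG AAG TCA TTA TAG CCG GCT TCA AGC CTC CGT TCG AGA AGA CGG TTT TAC AAT GGA — no ATG→stop ORF.
Frame -1: GAT CCA TTG TAA AAC CGT CTT CTC GAA CGG AGG CTT GAA GCC GGC TAT AAT GAC TTC TCA TCG CTA GAG CAT GTC TTA AAC TAA TAC — no ATG→stop ORF.
Frame -2: ATC CAT TGT AAA ACC GTC TTC TCG AAC GGA GGC TTG AAG CCG GCT ATA ATG ACT TCT CAT CGC TAG AGC ATG TCT TAA ACT AAT ACG — ATG at 50, stop TAG at 65 → 18 nt; ATG at 71, stop TAA at 77 → 9 nt.
Frame -3: TCC ATT GTA AAA CCG TCT TCT CGA ACG GAG GCT TGA AGC CGG CTA TAA TGA CTT CTC ATC GCT AGA GCA TGT CTT AAA CTA ATA — no ATG→stop ORF.
No ORF reaches 24 nucleotides. Count = 0.

0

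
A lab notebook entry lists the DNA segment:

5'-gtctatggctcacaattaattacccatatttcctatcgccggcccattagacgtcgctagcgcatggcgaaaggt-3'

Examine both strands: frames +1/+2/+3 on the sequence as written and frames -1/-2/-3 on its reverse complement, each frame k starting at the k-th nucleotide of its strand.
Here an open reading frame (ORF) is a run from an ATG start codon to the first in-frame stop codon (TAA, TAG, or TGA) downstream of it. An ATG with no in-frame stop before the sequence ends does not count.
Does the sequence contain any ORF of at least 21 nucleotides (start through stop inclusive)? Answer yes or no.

no

Reverse complement (5'→3'): ACCTTTCGCCATGCGCTAGCGACGTCTAATGGGCCGGCGATAGGAAATATGGGTAATTAATTGTGAGCCATAGAC
Frame +1: GTC TAT GGC TCA CAA TTA ATT ACC CAT ATT TCC TAT CGC CGG CCC ATT AGA CGT CGC TAG CGC ATG GCG AAA GGT — no ATG→stop ORF.
Frame +2: TCT ATG GCT CAC AAT TAA TTA CCC ATA TTT CCT ATC GCC GGC CCA TTA GAC GTC GCT AGC GCA TGG CGA AAG — ATG at 5, stop TAA at 17 → 15 nt.
Frame +3: CTA TGG CTC ACA ATT AAT TAC CCA TAT TTC CTA TCG CCG GCC CAT TAG ACG TCG CTA GCG CAT GGC GAA AGG — no ATG→stop ORF.
Frame -1: ACC TTT CGC CAT GCG CTA GCG ACG TCT AAT GGG CCG GCG ATA GGA AAT ATG GGT AAT TAA TTG TGA GCC ATA GAC — ATG at 49, stop TAA at 58 → 12 nt.
Frame -2: CCT TTC GCC ATG CGC TAG CGA CGT CTA ATG GGC CGG CGA TAG GAA ATA TGG GTA ATT AAT TGT GAG CCA TAG — ATG at 11, stop TAG at 17 → 9 nt; ATG at 29, stop TAG at 41 → 15 nt.
Frame -3: CTT TCG CCA TGC GCT AGC GAC GTC TAA TGG GCC GGC GAT AGG AAA TAT GGG TAA TTA ATT GTG AGC CAT AGA — no ATG→stop ORF.
Largest ORF found is 15 nucleotides < 21, so no.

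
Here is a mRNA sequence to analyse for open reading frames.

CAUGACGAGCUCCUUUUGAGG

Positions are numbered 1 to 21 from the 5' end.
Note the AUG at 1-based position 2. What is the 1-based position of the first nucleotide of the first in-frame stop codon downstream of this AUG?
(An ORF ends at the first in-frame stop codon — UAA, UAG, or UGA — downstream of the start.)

17

Codons from position 2: AUG (2–4), ACG (5–7), AGC (8–10), UCC (11–13), UUU (14–16), UGA (17–19).
UGA is a stop codon; it begins at position 17.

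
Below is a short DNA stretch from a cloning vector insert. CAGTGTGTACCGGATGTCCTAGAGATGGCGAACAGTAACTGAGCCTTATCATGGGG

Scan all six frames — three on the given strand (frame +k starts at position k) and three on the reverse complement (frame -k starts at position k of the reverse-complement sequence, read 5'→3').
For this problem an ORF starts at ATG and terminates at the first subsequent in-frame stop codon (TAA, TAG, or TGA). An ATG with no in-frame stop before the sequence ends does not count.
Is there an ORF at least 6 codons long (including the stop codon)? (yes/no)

yes

Reverse complement (5'→3'): CCCCATGATAAGGCTCAGTTACTGTTCGCCATCTCTAGGACATCCGGTACACACTG
Frame +1: CAG TGT GTA CCG GAT GTC CTA GAG ATG GCG AAC AGT AAC TGA GCC TTA TCA TGG — ATG at 25, stop TGA at 40 → 18 nt.
Frame +2: AGT GTG TAC CGG ATG TCC TAG AGA TGG CGA ACA GTA ACT GAG CCT TAT CAT GGG — ATG at 14, stop TAG at 20 → 9 nt.
Frame +3: GTG TGT ACC GGA TGT CCT AGA GAT GGC GAA CAG TAA CTG AGC CTT ATC ATG GGG — no ATG→stop ORF.
Frame -1: CCC CAT GAT AAG GCT CAG TTA CTG TTC GCC ATC TCT AGG ACA TCC GGT ACA CAC — no ATG→stop ORF.
Frame -2: CCC ATG ATA AGG CTC AGT TAC TGT TCG CCA TCT CTA GGA CAT CCG GTA CAC ACT — no ATG→stop ORF.
Frame -3: CCA TGA TAA GGC TCA GTT ACT GTT CGC CAT CTC TAG GAC ATC CGG TAC ACA CTG — no ATG→stop ORF.
Frame +1 has an ORF of 6 codons (positions 25–42) ≥ 6, so yes.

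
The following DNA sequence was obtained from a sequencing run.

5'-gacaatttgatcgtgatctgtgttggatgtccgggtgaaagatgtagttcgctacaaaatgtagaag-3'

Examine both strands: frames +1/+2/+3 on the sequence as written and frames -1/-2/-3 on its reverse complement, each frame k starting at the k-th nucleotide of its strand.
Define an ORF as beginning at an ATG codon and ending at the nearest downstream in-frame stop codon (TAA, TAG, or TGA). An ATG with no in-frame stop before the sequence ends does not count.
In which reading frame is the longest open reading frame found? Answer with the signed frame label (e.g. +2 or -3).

Reverse complement (5'→3'): CTTCTACATTTTGTAGCGAACTACATCTTTCACCCGGACATCCAACACAGATCACGATCAAATTGTC
Frame +1: GAC AAT TTG ATC GTG ATC TGT GTT GGA TGT CCG GGT GAA AGA TGT AGT TCG CTA CAA AAT GTA GAA — no ATG→stop ORF.
Frame +2: ACA ATT TGA TCG TGA TCT GTG TTG GAT GTC CGG GTG AAA GAT GTA GTT CGC TAC AAA ATG TAG AAG — ATG at 59, stop TAG at 62 → 6 nt.
Frame +3: CAA TTT GAT CGT GAT CTG TGT TGG ATG TCC GGG TGA AAG ATG TAG TTC GCT ACA AAA TGT AGA — ATG at 27, stop TGA at 36 → 12 nt; ATG at 42, stop TAG at 45 → 6 nt.
Frame -1: CTT CTA CAT TTT GTA GCG AAC TAC ATC TTT CAC CCG GAC ATC CAA CAC AGA TCA CGA TCA AAT TGT — no ATG→stop ORF.
Frame -2: TTC TAC ATT TTG TAG CGA ACT ACA TCT TTC ACC CGG ACA TCC AAC ACA GAT CAC GAT CAA ATT GTC — no ATG→stop ORF.
Frame -3: TCT ACA TTT TGT AGC GAA CTA CAT CTT TCA CCC GGA CAT CCA ACA CAG ATC ACG ATC AAA TTG — no ATG→stop ORF.
Longest ORF is 12 nt in frame +3 (positions 27–38).

+3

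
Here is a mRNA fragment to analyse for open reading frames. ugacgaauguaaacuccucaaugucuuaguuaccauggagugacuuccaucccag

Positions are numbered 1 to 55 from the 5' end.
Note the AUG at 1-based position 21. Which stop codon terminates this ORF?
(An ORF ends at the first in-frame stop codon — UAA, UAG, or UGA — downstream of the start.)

Codons from position 21: AUG (21–23), UCU (24–26), UAG (27–29).
The first in-frame stop codon is UAG.

UAG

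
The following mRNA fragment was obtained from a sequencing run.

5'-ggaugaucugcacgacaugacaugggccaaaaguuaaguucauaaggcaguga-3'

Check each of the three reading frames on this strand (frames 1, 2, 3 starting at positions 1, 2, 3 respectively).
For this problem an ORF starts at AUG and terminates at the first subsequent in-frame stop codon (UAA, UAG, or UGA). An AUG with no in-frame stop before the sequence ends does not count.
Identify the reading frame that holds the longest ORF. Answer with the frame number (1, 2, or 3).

Frame 1: GGA UGA UCU GCA CGA CAU GAC AUG GGC CAA AAG UUA AGU UCA UAA GGC AGU — AUG at 22, stop UAA at 43 → 24 nt.
Frame 2: GAU GAU CUG CAC GAC AUG ACA UGG GCC AAA AGU UAA GUU CAU AAG GCA GUG — AUG at 17, stop UAA at 35 → 21 nt.
Frame 3: AUG AUC UGC ACG ACA UGA CAU GGG CCA AAA GUU AAG UUC AUA AGG CAG UGA — AUG at 3, stop UGA at 18 → 18 nt.
Longest ORF is 24 nt in frame 1 (positions 22–45).

1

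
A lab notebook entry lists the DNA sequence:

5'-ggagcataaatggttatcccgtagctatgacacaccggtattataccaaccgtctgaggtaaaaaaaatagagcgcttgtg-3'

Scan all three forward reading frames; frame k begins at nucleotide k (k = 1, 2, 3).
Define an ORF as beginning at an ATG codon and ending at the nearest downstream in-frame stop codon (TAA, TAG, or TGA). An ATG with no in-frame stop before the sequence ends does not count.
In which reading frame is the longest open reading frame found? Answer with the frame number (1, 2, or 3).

Frame 1: GGA GCA TAA ATG GTT ATC CCG TAG CTA TGA CAC ACC GGT ATT ATA CCA ACC GTC TGA GGT AAA AAA AAT AGA GCG CTT GTG — ATG at 10, stop TAG at 22 → 15 nt.
Frame 2: GAG CAT AAA TGG TTA TCC CGT AGC TAT GAC ACA CCG GTA TTA TAC CAA CCG TCT GAG GTA AAA AAA ATA GAG CGC TTG — no ATG→stop ORF.
Frame 3: AGC ATA AAT GGT TAT CCC GTA GCT ATG ACA CAC CGG TAT TAT ACC AAC CGT CTG AGG TAA AAA AAA TAG AGC GCT TGT — ATG at 27, stop TAA at 60 → 36 nt.
Longest ORF is 36 nt in frame 3 (positions 27–62).

3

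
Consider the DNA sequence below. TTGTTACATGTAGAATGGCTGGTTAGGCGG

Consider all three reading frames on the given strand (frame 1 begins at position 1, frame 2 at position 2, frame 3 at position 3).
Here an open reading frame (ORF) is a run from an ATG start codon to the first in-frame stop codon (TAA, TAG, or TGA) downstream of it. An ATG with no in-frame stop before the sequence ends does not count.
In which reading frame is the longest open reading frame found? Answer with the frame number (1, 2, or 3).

Frame 1: TTG TTA CAT GTA GAA TGG CTG GTT AGG CGG — no ATG→stop ORF.
Frame 2: TGT TAC ATG TAG AAT GGC TGG TTA GGC — ATG at 8, stop TAG at 11 → 6 nt.
Frame 3: GTT ACA TGT AGA ATG GCT GGT TAG GCG — ATG at 15, stop TAG at 24 → 12 nt.
Longest ORF is 12 nt in frame 3 (positions 15–26).

3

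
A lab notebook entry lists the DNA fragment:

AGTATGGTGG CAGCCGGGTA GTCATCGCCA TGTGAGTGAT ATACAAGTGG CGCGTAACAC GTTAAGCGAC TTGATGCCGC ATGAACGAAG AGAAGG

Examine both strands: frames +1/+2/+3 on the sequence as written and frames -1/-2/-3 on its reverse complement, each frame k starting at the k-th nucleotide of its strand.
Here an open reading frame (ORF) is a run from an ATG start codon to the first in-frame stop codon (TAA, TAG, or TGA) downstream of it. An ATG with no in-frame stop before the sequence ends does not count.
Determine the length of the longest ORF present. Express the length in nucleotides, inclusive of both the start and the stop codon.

21

Reverse complement (5'→3'): CCTTCTCTTCGTTCATGCGGCATCAAGTCGCTTAACGTGTTACGCGCCACTTGTATATCACTCACATGGCGATGACTACCCGGCTGCCACCATACT
Frame +1: AGT ATG GTG GCA GCC GGG TAG TCA TCG CCA TGT GAG TGA TAT ACA AGT GGC GCG TAA CAC GTT AAG CGA CTT GAT GCC GCA TGA ACG AAG AGA AGG — ATG at 4, stop TAG at 19 → 18 nt.
Frame +2: GTA TGG TGG CAG CCG GGT AGT CAT CGC CAT GTG AGT GAT ATA CAA GTG GCG CGT AAC ACG TTA AGC GAC TTG ATG CCG CAT GAA CGA AGA GAA — no ATG→stop ORF.
Frame +3: TAT GGT GGC AGC CGG GTA GTC ATC GCC ATG TGA GTG ATA TAC AAG TGG CGC GTA ACA CGT TAA GCG ACT TGA TGC CGC ATG AAC GAA GAG AAG — ATG at 30, stop TGA at 33 → 6 nt.
Frame -1: CCT TCT CTT CGT TCA TGC GGC ATC AAG TCG CTT AAC GTG TTA CGC GCC ACT TGT ATA TCA CTC ACA TGG CGA TGA CTA CCC GGC TGC CAC CAT ACT — no ATG→stop ORF.
Frame -2: CTT CTC TTC GTT CAT GCG GCA TCA AGT CGC TTA ACG TGT TAC GCG CCA CTT GTA TAT CAC TCA CAT GGC GAT GAC TAC CCG GCT GCC ACC ATA — no ATG→stop ORF.
Frame -3: TTC TCT TCG TTC ATG CGG CAT CAA GTC GCT TAA CGT GTT ACG CGC CAC TTG TAT ATC ACT CAC ATG GCG ATG ACT ACC CGG CTG CCA CCA TAC — ATG at 15, stop TAA at 33 → 21 nt.
Longest: frame -3, positions 15–35, 21 nt = 7 codons = 6 aa. → 21 nucleotides.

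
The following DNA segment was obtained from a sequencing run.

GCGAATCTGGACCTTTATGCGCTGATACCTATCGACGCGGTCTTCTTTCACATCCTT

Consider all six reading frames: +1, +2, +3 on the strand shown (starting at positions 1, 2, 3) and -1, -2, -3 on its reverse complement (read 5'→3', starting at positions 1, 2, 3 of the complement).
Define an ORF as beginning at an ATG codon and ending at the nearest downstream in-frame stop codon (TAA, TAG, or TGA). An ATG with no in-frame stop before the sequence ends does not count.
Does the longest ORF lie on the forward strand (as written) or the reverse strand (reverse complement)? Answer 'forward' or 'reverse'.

forward

Reverse complement (5'→3'): AAGGATGTGAAAGAAGACCGCGTCGATAGGTATCAGCGCATAAAGGTCCAGATTCGC
Frame +1: GCG AAT CTG GAC CTT TAT GCG CTG ATA CCT ATC GAC GCG GTC TTC TTT CAC ATC CTT — no ATG→stop ORF.
Frame +2: CGA ATC TGG ACC TTT ATG CGC TGA TAC CTA TCG ACG CGG TCT TCT TTC ACA TCC — ATG at 17, stop TGA at 23 → 9 nt.
Frame +3: GAA TCT GGA CCT TTA TGC GCT GAT ACC TAT CGA CGC GGT CTT CTT TCA CAT CCT — no ATG→stop ORF.
Frame -1: AAG GAT GTG AAA GAA GAC CGC GTC GAT AGG TAT CAG CGC ATA AAG GTC CAG ATT CGC — no ATG→stop ORF.
Frame -2: AGG ATG TGA AAG AAG ACC GCG TCG ATA GGT ATC AGC GCA TAA AGG TCC AGA TTC — ATG at 5, stop TGA at 8 → 6 nt.
Frame -3: GGA TGT GAA AGA AGA CCG CGT CGA TAG GTA TCA GCG CAT AAA GGT CCA GAT TCG — no ATG→stop ORF.
Forward-strand max 9 nt; reverse-strand max 6 nt. The forward strand has the longer ORF.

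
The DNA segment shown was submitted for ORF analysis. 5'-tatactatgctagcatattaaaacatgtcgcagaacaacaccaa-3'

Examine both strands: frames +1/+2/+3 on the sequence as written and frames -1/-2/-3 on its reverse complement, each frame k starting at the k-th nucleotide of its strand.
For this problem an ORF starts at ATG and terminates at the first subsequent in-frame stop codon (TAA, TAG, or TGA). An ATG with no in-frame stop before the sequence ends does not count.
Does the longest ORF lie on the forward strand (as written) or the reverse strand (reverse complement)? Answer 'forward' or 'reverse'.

Reverse complement (5'→3'): TTGGTGTTGTTCTGCGACATGTTTTAATATGCTAGCATAGTATA
Frame +1: TAT ACT ATG CTA GCA TAT TAA AAC ATG TCG CAG AAC AAC ACC — ATG at 7, stop TAA at 19 → 15 nt.
Frame +2: ATA CTA TGC TAG CAT ATT AAA ACA TGT CGC AGA ACA ACA CCA — no ATG→stop ORF.
Frame +3: TAC TAT GCT AGC ATA TTA AAA CAT GTC GCA GAA CAA CAC CAA — no ATG→stop ORF.
Frame -1: TTG GTG TTG TTC TGC GAC ATG TTT TAA TAT GCT AGC ATA GTA — ATG at 19, stop TAA at 25 → 9 nt.
Frame -2: TGG TGT TGT TCT GCG ACA TGT TTT AAT ATG CTA GCA TAG TAT — ATG at 29, stop TAG at 38 → 12 nt.
Frame -3: GGT GTT GTT CTG CGA CAT GTT TTA ATA TGC TAG CAT AGT ATA — no ATG→stop ORF.
Forward-strand max 15 nt; reverse-strand max 12 nt. The forward strand has the longer ORF.

forward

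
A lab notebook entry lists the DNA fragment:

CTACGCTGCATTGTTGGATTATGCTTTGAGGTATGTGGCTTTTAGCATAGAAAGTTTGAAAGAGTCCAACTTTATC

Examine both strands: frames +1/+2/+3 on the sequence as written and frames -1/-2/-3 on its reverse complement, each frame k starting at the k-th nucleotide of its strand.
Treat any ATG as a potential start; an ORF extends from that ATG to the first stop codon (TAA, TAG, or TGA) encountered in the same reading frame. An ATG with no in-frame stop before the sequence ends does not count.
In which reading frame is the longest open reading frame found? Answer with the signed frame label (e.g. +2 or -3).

Reverse complement (5'→3'): GATAAAGTTGGACTCTTTCAAACTTTCTATGCTAAAAGCCACATACCTCAAAGCATAATCCAACAATGCAGCGTAG
Frame +1: CTA CGC TGC ATT GTT GGA TTA TGC TTT GAG GTA TGT GGC TTT TAG CAT AGA AAG TTT GAA AGA GTC CAA CTT TAT — no ATG→stop ORF.
Frame +2: TAC GCT GCA TTG TTG GAT TAT GCT TTG AGG TAT GTG GCT TTT AGC ATA GAA AGT TTG AAA GAG TCC AAC TTT ATC — no ATG→stop ORF.
Frame +3: ACG CTG CAT TGT TGG ATT ATG CTT TGA GGT ATG TGG CTT TTA GCA TAG AAA GTT TGA AAG AGT CCA ACT TTA — ATG at 21, stop TGA at 27 → 9 nt; ATG at 33, stop TAG at 48 → 18 nt.
Frame -1: GAT AAA GTT GGA CTC TTT CAA ACT TTC TAT GCT AAA AGC CAC ATA CCT CAA AGC ATA ATC CAA CAA TGC AGC GTA — no ATG→stop ORF.
Frame -2: ATA AAG TTG GAC TCT TTC AAA CTT TCT ATG CTA AAA GCC ACA TAC CTC AAA GCA TAA TCC AAC AAT GCA GCG TAG — ATG at 29, stop TAA at 56 → 30 nt.
Frame -3: TAA AGT TGG ACT CTT TCA AAC TTT CTA TGC TAA AAG CCA CAT ACC TCA AAG CAT AAT CCA ACA ATG CAG CGT — no ATG→stop ORF.
Longest ORF is 30 nt in frame -2 (positions 29–58).

-2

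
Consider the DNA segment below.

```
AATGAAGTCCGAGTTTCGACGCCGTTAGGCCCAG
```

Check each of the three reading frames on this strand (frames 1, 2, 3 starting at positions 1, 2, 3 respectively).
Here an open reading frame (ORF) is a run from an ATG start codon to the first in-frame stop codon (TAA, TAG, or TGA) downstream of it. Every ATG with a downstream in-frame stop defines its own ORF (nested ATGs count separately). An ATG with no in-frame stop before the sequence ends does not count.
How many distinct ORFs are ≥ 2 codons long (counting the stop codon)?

1

Frame 1: AAT GAA GTC CGA GTT TCG ACG CCG TTA GGC CCA — no ATG→stop ORF.
Frame 2: ATG AAG TCC GAG TTT CGA CGC CGT TAG GCC CAG — ATG at 2, stop TAG at 26 → 27 nt.
Frame 3: TGA AGT CCG AGT TTC GAC GCC GTT AGG CCC — no ATG→stop ORF.
ORFs ≥ 2 codons: frame 2 2–28 (9 codons). Count = 1.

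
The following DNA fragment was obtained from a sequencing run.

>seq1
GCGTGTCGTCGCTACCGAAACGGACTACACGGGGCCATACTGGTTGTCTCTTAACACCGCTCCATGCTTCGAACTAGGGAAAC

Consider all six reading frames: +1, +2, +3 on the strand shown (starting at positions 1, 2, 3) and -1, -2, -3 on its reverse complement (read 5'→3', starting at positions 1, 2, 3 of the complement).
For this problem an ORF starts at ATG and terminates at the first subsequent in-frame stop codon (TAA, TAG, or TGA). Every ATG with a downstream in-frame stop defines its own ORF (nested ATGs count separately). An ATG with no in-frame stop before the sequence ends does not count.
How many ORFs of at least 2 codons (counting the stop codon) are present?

2

Reverse complement (5'→3'): GTTTCCCTAGTTCGAAGCATGGAGCGGTGTTAAGAGACAACCAGTATGGCCCCGTGTAGTCCGTTTCGGTAGCGACGACACGC
Frame +1: GCG TGT CGT CGC TAC CGA AAC GGA CTA CAC GGG GCC ATA CTG GTT GTC TCT TAA CAC CGC TCC ATG CTT CGA ACT AGG GAA — no ATG→stop ORF.
Frame +2: CGT GTC GTC GCT ACC GAA ACG GAC TAC ACG GGG CCA TAC TGG TTG TCT CTT AAC ACC GCT CCA TGC TTC GAA CTA GGG AAA — no ATG→stop ORF.
Frame +3: GTG TCG TCG CTA CCG AAA CGG ACT ACA CGG GGC CAT ACT GGT TGT CTC TTA ACA CCG CTC CAT GCT TCG AAC TAG GGA AAC — no ATG→stop ORF.
Frame -1: GTT TCC CTA GTT CGA AGC ATG GAG CGG TGT TAA GAG ACA ACC AGT ATG GCC CCG TGT AGT CCG TTT CGG TAG CGA CGA CAC — ATG at 19, stop TAA at 31 → 15 nt; ATG at 46, stop TAG at 70 → 27 nt.
Frame -2: TTT CCC TAG TTC GAA GCA TGG AGC GGT GTT AAG AGA CAA CCA GTA TGG CCC CGT GTA GTC CGT TTC GGT AGC GAC GAC ACG — no ATG→stop ORF.
Frame -3: TTC CCT AGT TCG AAG CAT GGA GCG GTG TTA AGA GAC AAC CAG TAT GGC CCC GTG TAG TCC GTT TCG GTA GCG ACG ACA CGC — no ATG→stop ORF.
ORFs ≥ 2 codons: frame -1 19–33 (5 codons), frame -1 46–72 (9 codons). Count = 2.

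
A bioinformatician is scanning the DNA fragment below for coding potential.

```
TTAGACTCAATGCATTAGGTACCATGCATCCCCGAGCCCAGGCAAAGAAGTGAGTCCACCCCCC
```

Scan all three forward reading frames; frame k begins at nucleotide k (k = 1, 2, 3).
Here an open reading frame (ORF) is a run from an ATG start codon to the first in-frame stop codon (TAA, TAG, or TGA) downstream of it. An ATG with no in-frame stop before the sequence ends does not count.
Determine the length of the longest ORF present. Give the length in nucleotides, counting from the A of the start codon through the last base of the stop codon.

30

Frame 1: TTA GAC TCA ATG CAT TAG GTA CCA TGC ATC CCC GAG CCC AGG CAA AGA AGT GAG TCC ACC CCC — ATG at 10, stop TAG at 16 → 9 nt.
Frame 2: TAG ACT CAA TGC ATT AGG TAC CAT GCA TCC CCG AGC CCA GGC AAA GAA GTG AGT CCA CCC CCC — no ATG→stop ORF.
Frame 3: AGA CTC AAT GCA TTA GGT ACC ATG CAT CCC CGA GCC CAG GCA AAG AAG TGA GTC CAC CCC — ATG at 24, stop TGA at 51 → 30 nt.
Longest: frame 3, positions 24–53, 30 nt = 10 codons = 9 aa. → 30 nucleotides.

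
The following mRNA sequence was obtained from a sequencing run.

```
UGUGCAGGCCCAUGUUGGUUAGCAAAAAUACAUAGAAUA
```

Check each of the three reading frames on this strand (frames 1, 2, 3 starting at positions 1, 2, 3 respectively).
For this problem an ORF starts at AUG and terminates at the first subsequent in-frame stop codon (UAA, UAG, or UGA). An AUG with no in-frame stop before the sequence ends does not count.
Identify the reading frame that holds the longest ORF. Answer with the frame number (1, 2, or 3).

3

Frame 1: UGU GCA GGC CCA UGU UGG UUA GCA AAA AUA CAU AGA AUA — no AUG→stop ORF.
Frame 2: GUG CAG GCC CAU GUU GGU UAG CAA AAA UAC AUA GAA — no AUG→stop ORF.
Frame 3: UGC AGG CCC AUG UUG GUU AGC AAA AAU ACA UAG AAU — AUG at 12, stop UAG at 33 → 24 nt.
Longest ORF is 24 nt in frame 3 (positions 12–35).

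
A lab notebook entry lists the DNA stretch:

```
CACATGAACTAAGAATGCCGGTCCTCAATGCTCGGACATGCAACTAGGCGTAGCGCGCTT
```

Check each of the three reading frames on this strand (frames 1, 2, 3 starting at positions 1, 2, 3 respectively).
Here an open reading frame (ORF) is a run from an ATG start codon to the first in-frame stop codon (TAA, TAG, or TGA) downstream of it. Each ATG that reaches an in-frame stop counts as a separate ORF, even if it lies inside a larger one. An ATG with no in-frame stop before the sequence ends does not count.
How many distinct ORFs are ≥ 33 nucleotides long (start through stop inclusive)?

1

Frame 1: CAC ATG AAC TAA GAA TGC CGG TCC TCA ATG CTC GGA CAT GCA ACT AGG CGT AGC GCG CTT — ATG at 4, stop TAA at 10 → 9 nt.
Frame 2: ACA TGA ACT AAG AAT GCC GGT CCT CAA TGC TCG GAC ATG CAA CTA GGC GTA GCG CGC — no ATG→stop ORF.
Frame 3: CAT GAA CTA AGA ATG CCG GTC CTC AAT GCT CGG ACA TGC AAC TAG GCG TAG CGC GCT — ATG at 15, stop TAG at 45 → 33 nt.
ORFs ≥ 33 nucleotides: frame 3 15–47 (33 nucleotides). Count = 1.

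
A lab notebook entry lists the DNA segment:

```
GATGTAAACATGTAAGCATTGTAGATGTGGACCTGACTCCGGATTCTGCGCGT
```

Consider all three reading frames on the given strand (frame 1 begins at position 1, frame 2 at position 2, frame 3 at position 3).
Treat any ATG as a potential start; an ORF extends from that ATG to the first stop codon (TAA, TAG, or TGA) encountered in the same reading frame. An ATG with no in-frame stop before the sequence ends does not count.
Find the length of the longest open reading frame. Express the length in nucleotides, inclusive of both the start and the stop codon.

12

Frame 1: GAT GTA AAC ATG TAA GCA TTG TAG ATG TGG ACC TGA CTC CGG ATT CTG CGC — ATG at 10, stop TAA at 13 → 6 nt; ATG at 25, stop TGA at 34 → 12 nt.
Frame 2: ATG TAA ACA TGT AAG CAT TGT AGA TGT GGA CCT GAC TCC GGA TTC TGC GCG — ATG at 2, stop TAA at 5 → 6 nt.
Frame 3: TGT AAA CAT GTA AGC ATT GTA GAT GTG GAC CTG ACT CCG GAT TCT GCG CGT — no ATG→stop ORF.
Longest: frame 1, positions 25–36, 12 nt = 4 codons = 3 aa. → 12 nucleotides.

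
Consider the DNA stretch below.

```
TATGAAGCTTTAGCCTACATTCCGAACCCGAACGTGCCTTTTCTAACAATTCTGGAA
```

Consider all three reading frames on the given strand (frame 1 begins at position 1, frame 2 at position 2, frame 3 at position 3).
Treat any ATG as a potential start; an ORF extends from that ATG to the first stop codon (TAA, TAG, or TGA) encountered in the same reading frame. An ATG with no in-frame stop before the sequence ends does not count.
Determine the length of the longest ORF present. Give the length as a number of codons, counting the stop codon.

4

Frame 1: TAT GAA GCT TTA GCC TAC ATT CCG AAC CCG AAC GTG CCT TTT CTA ACA ATT CTG GAA — no ATG→stop ORF.
Frame 2: ATG AAG CTT TAG CCT ACA TTC CGA ACC CGA ACG TGC CTT TTC TAA CAA TTC TGG — ATG at 2, stop TAG at 11 → 12 nt.
Frame 3: TGA AGC TTT AGC CTA CAT TCC GAA CCC GAA CGT GCC TTT TCT AAC AAT TCT GGA — no ATG→stop ORF.
Longest: frame 2, positions 2–13, 12 nt = 4 codons = 3 aa. → 4 codons.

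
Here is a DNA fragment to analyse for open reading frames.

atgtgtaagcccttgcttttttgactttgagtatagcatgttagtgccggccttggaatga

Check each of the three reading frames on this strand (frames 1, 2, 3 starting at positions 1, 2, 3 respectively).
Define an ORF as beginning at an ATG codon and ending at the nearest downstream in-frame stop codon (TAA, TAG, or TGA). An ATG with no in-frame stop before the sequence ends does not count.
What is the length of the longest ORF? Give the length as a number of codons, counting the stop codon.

8

Frame 1: ATG TGT AAG CCC TTG CTT TTT TGA CTT TGA GTA TAG CAT GTT AGT GCC GGC CTT GGA ATG — ATG at 1, stop TGA at 22 → 24 nt.
Frame 2: TGT GTA AGC CCT TGC TTT TTT GAC TTT GAG TAT AGC ATG TTA GTG CCG GCC TTG GAA TGA — ATG at 38, stop TGA at 59 → 24 nt.
Frame 3: GTG TAA GCC CTT GCT TTT TTG ACT TTG AGT ATA GCA TGT TAG TGC CGG CCT TGG AAT — no ATG→stop ORF.
Longest: frame 1, positions 1–24, 24 nt = 8 codons = 7 aa. → 8 codons.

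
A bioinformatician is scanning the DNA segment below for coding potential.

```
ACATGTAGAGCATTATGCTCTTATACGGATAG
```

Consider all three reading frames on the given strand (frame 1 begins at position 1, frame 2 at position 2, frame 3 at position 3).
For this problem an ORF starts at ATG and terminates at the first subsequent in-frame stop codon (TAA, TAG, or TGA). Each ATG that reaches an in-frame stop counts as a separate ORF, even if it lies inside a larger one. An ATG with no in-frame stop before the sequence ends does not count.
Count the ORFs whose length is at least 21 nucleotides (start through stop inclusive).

0

Frame 1: ACA TGT AGA GCA TTA TGC TCT TAT ACG GAT — no ATG→stop ORF.
Frame 2: CAT GTA GAG CAT TAT GCT CTT ATA CGG ATA — no ATG→stop ORF.
Frame 3: ATG TAG AGC ATT ATG CTC TTA TAC GGA TAG — ATG at 3, stop TAG at 6 → 6 nt; ATG at 15, stop TAG at 30 → 18 nt.
No ORF reaches 21 nucleotides. Count = 0.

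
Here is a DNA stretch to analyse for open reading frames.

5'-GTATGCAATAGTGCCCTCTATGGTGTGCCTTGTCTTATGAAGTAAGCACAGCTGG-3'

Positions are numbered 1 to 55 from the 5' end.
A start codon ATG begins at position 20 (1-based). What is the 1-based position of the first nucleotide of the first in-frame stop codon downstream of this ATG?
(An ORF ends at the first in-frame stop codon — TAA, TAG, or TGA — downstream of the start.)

38

Codons from position 20: ATG (20–22), GTG (23–25), TGC (26–28), CTT (29–31), GTC (32–34), TTA (35–37), TGA (38–40).
TGA is a stop codon; it begins at position 38.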